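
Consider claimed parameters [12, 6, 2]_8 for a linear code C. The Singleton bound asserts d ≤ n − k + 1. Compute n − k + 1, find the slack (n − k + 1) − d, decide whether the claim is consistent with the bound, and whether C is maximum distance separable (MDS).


Singleton RHS = n − k + 1 = 7, slack = 5, bound satisfied, not MDS.

Singleton bound: d ≤ n − k + 1.
Here n = 12, k = 6, so n − k + 1 = 7.
Given d = 2, check d ≤ 7: YES.
Slack = (n − k + 1) − d = 5.
The code is NOT MDS (slack = 5 > 0).
Description: the claimed parameters are [12, 6, 2]_8; such a code would be non-MDS.


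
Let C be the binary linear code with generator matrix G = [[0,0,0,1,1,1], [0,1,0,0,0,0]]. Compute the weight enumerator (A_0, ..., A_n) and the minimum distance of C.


Weight distribution: A_0 = 1, A_1 = 1, A_3 = 1, A_4 = 1. Minimum distance d = 1.

Enumerate all 2^2 = 4 messages m ∈ F_2^2.
For each, compute codeword c = mG in F_2^6, then tally its weight.
  m = 00 → c = 000000, weight = 0.
  m = 10 → c = 000111, weight = 3.
  m = 01 → c = 010000, weight = 1.
  m = 11 → c = 010111, weight = 4.
Tally weights:
  weight 0: 1 codewords.
  weight 1: 1 codewords.
  weight 3: 1 codewords.
  weight 4: 1 codewords.
Minimum distance d = smallest w > 0 with A_w > 0 = 1.
Sanity: Σ A_w = 4 = 2^2 = 4 ✓.


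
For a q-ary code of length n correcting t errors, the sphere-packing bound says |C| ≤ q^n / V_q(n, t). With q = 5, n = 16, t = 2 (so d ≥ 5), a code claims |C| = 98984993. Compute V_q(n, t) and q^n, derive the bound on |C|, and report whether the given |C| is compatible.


V_q(n, t) = 1985, q^n = 152587890625, Hamming bound = 76870473, |C| = 98984993 > bound (violated).

Step 1: Compute V_q(n, t) = Σ_{j=0}^2 C(n, j) (q−1)^j.
  j = 0: C(16,0)·(4)^0 = 1·1 = 1.
  j = 1: C(16,1)·(4)^1 = 16·4 = 64.
  j = 2: C(16,2)·(4)^2 = 120·16 = 1920.
  V_q(n, t) = 1 + 64 + 1920 = 1985.
Step 2: q^n = 5^16 = 152587890625.
Step 3: Hamming bound ⌊q^n / V_q(n,t)⌋ = ⌊152587890625/1985⌋ = 76870473.
Step 4: Compare |C| = 98984993 to 76870473: violated.
The claimed |C| lies above the Hamming bound, so no 5-ary code of length 16 with d ≥ 5 can have 98984993 codewords.


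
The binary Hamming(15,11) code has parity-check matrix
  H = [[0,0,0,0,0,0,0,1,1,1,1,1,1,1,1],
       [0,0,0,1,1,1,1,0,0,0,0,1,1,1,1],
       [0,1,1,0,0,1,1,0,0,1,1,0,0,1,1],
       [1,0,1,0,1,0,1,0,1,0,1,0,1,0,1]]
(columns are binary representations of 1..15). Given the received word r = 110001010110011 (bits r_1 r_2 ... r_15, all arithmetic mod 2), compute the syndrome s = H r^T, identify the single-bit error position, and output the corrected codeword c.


s = (1, 1, 0, 1)^T, error position = 13, corrected codeword c = 110001010110111

Compute s = H r^T mod 2 one row at a time:
  s_1 = 1 + 0 + 1 + 1 + 0 + 0 + 1 + 1 = 5 ≡ 1 (mod 2).
  s_2 = 0 + 0 + 1 + 0 + 0 + 0 + 1 + 1 = 3 ≡ 1 (mod 2).
  s_3 = 1 + 0 + 1 + 0 + 1 + 1 + 1 + 1 = 6 ≡ 0 (mod 2).
  s_4 = 1 + 0 + 0 + 0 + 0 + 1 + 0 + 1 = 3 ≡ 1 (mod 2).
s = (1, 1, 0, 1)^T — this equals column 13 of H (binary 1101), so error is at position 13.
Correct: flip bit 13 of r = 110001010110011 to get c = 110001010110111.


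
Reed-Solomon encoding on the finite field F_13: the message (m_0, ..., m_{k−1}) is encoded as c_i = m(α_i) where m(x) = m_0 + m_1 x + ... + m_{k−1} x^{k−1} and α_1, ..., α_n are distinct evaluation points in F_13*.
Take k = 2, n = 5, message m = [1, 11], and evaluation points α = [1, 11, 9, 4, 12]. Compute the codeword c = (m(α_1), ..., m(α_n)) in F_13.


c = [12, 5, 9, 6, 3]

Message polynomial: m(x) = 1 + 11·x (mod 13).
For each evaluation point α_i, compute m(α_i) mod 13:
  α_1 = 1: Horner steps 11 → 12, so m(1) = 12.
  α_2 = 11: Horner steps 11 → 5, so m(11) = 5.
  α_3 = 9: Horner steps 11 → 9, so m(9) = 9.
  α_4 = 4: Horner steps 11 → 6, so m(4) = 6.
  α_5 = 12: Horner steps 11 → 3, so m(12) = 3.
Codeword c = [12, 5, 9, 6, 3] ∈ F_13^5.


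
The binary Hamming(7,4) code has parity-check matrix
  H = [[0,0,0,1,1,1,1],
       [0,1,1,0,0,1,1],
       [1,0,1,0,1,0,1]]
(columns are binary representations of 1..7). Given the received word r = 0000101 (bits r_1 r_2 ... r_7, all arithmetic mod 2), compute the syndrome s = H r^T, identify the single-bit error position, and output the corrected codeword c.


s = (0, 1, 0)^T, error position = 2, corrected codeword c = 0100101

Compute s = H r^T mod 2 one row at a time:
  s_1 = 0 + 1 + 0 + 1 = 2 ≡ 0 (mod 2).
  s_2 = 0 + 0 + 0 + 1 = 1 ≡ 1 (mod 2).
  s_3 = 0 + 0 + 1 + 1 = 2 ≡ 0 (mod 2).
s = (0, 1, 0)^T — this equals column 2 of H (binary 010), so error is at position 2.
Correct: flip bit 2 of r = 0000101 to get c = 0100101.


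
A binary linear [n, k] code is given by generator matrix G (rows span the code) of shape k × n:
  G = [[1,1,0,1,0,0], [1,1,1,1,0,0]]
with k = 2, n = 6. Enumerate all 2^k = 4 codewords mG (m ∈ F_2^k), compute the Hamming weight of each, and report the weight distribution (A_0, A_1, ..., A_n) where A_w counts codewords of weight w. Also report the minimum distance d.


Weight distribution: A_0 = 1, A_1 = 1, A_3 = 1, A_4 = 1. Minimum distance d = 1.

Enumerate all 2^2 = 4 messages m ∈ F_2^2.
For each, compute codeword c = mG in F_2^6, then tally its weight.
  m = 00 → c = 000000, weight = 0.
  m = 10 → c = 110100, weight = 3.
  m = 01 → c = 111100, weight = 4.
  m = 11 → c = 001000, weight = 1.
Tally weights:
  weight 0: 1 codewords.
  weight 1: 1 codewords.
  weight 3: 1 codewords.
  weight 4: 1 codewords.
Minimum distance d = smallest w > 0 with A_w > 0 = 1.
Sanity: Σ A_w = 4 = 2^2 = 4 ✓.


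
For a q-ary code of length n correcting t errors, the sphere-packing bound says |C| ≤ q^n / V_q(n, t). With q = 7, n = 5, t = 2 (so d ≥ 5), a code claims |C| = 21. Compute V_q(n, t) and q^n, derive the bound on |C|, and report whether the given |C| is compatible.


V_q(n, t) = 391, q^n = 16807, Hamming bound = 42, |C| = 21 ≤ bound (satisfied).

Step 1: Compute V_q(n, t) = Σ_{j=0}^2 C(n, j) (q−1)^j.
  j = 0: C(5,0)·(6)^0 = 1·1 = 1.
  j = 1: C(5,1)·(6)^1 = 5·6 = 30.
  j = 2: C(5,2)·(6)^2 = 10·36 = 360.
  V_q(n, t) = 1 + 30 + 360 = 391.
Step 2: q^n = 7^5 = 16807.
Step 3: Hamming bound ⌊q^n / V_q(n,t)⌋ = ⌊16807/391⌋ = 42.
Step 4: Compare |C| = 21 to 42: satisfied.
The claimed |C| lies below the Hamming bound.


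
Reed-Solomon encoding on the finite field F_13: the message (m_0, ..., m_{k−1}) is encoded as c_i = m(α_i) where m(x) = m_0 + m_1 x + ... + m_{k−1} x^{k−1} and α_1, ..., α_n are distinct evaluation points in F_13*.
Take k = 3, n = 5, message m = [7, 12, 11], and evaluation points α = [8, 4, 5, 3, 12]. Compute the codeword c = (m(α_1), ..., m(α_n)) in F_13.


c = [1, 10, 4, 12, 6]

Message polynomial: m(x) = 7 + 12·x + 11·x^2 (mod 13).
For each evaluation point α_i, compute m(α_i) mod 13:
  α_1 = 8: Horner steps 11 → 9 → 1, so m(8) = 1.
  α_2 = 4: Horner steps 11 → 4 → 10, so m(4) = 10.
  α_3 = 5: Horner steps 11 → 2 → 4, so m(5) = 4.
  α_4 = 3: Horner steps 11 → 6 → 12, so m(3) = 12.
  α_5 = 12: Horner steps 11 → 1 → 6, so m(12) = 6.
Codeword c = [1, 10, 4, 12, 6] ∈ F_13^5.


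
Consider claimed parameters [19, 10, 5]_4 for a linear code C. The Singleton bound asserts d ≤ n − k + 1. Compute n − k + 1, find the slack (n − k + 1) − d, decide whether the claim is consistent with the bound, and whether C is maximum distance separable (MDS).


Singleton RHS = n − k + 1 = 10, slack = 5, bound satisfied, not MDS.

Singleton bound: d ≤ n − k + 1.
Here n = 19, k = 10, so n − k + 1 = 10.
Given d = 5, check d ≤ 10: YES.
Slack = (n − k + 1) − d = 5.
The code is NOT MDS (slack = 5 > 0).
Description: the claimed parameters are [19, 10, 5]_4; such a code would be non-MDS.


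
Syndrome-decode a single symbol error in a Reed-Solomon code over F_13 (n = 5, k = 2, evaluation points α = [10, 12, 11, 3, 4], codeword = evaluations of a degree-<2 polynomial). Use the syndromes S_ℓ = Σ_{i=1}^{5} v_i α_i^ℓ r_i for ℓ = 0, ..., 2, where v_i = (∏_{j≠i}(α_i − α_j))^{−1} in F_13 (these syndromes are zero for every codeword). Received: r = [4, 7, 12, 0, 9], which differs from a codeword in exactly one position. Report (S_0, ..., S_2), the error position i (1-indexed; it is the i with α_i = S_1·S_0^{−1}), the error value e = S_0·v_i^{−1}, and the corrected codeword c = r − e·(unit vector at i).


S = (7, 2, 8), error at position 5, error magnitude e = 1, c = [4, 7, 12, 0, 8].

Step 1: column multipliers v_i = (∏_{j≠i}(α_i − α_j))^{−1} mod 13.
  i = 1 (α = 10): (10−12)(10−11)(10−3)(10−4) = (−2)·(−1)·7·6 = 84 ≡ 6, so v_1 = 6^{−1} = 11 (mod 13).
  i = 2 (α = 12): (12−10)(12−11)(12−3)(12−4) = 2·1·9·8 = 144 ≡ 1, so v_2 = 1^{−1} = 1 (mod 13).
  i = 3 (α = 11): (11−10)(11−12)(11−3)(11−4) = 1·(−1)·8·7 = −56 ≡ 9, so v_3 = 9^{−1} = 3 (mod 13).
  i = 4 (α = 3): (3−10)(3−12)(3−11)(3−4) = (−7)·(−9)·(−8)·(−1) = 504 ≡ 10, so v_4 = 10^{−1} = 4 (mod 13).
  i = 5 (α = 4): (4−10)(4−12)(4−11)(4−3) = (−6)·(−8)·(−7)·1 = −336 ≡ 2, so v_5 = 2^{−1} = 7 (mod 13).
  v = [11, 1, 3, 4, 7].
Step 2: syndromes of r = [4, 7, 12, 0, 9] (all sums mod 13).
  S_0 = Σ v_i r_i = 11·4 + 1·7 + 3·12 + 4·0 + 7·9 = 150 ≡ 7.
  S_1 = Σ v_i α_i r_i = 11·10·4 + 1·12·7 + 3·11·12 + 4·3·0 + 7·4·9 = 1172 ≡ 2.
  α_i^2 mod 13 = [9, 1, 4, 9, 3].
  S_2 = Σ v_i α_i^2 r_i = 11·9·4 + 1·1·7 + 3·4·12 + 4·9·0 + 7·3·9 = 736 ≡ 8.
  S = (7, 2, 8) ≠ 0, so r is not a codeword (an error is present).
Step 3: locate the error. For a single error e at position i, S_ℓ = v_i·e·α_i^ℓ, so α_err = S_1/S_0.
  S_0^{−1} = 7^{−1} = 2 (mod 13), so α_err = 2·2 = 4 ≡ 4 = α_5. Error position i = 5.
  Consistency check: S_2/S_1 = 8·7 = 56 ≡ 4 = α_err ✓ (single-error assumption holds).
Step 4: error magnitude e = S_0/v_5 = S_0·∏_{j≠5}(α_5 − α_j) = 7·2 = 14 ≡ 1 (mod 13).
Step 5: correct position 5: c_5 = r_5 − e = 9 − 1 ≡ 8 (mod 13). Hence c = [4, 7, 12, 0, 8].
  Check: interpolating c through the α_i gives m(x) = 2 + 8·x (degree < 2) with m(α_i) = c_i for every i, so c is indeed a codeword.


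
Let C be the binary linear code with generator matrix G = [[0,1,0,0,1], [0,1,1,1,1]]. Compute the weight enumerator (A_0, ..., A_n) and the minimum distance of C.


Weight distribution: A_0 = 1, A_2 = 2, A_4 = 1. Minimum distance d = 2.

Enumerate all 2^2 = 4 messages m ∈ F_2^2.
For each, compute codeword c = mG in F_2^5, then tally its weight.
  m = 00 → c = 00000, weight = 0.
  m = 10 → c = 01001, weight = 2.
  m = 01 → c = 01111, weight = 4.
  m = 11 → c = 00110, weight = 2.
Tally weights:
  weight 0: 1 codewords.
  weight 2: 2 codewords.
  weight 4: 1 codewords.
Minimum distance d = smallest w > 0 with A_w > 0 = 2.
Sanity: Σ A_w = 4 = 2^2 = 4 ✓.


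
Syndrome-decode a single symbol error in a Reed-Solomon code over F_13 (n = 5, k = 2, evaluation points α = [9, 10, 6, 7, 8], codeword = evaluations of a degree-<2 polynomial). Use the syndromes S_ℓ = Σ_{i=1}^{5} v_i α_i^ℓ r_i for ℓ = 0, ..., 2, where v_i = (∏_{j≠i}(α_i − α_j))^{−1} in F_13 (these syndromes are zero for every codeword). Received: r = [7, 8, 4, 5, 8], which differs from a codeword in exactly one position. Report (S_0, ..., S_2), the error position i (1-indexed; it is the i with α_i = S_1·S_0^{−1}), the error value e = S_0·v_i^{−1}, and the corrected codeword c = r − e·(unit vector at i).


S = (7, 4, 6), error at position 5, error magnitude e = 2, c = [7, 8, 4, 5, 6].

Step 1: column multipliers v_i = (∏_{j≠i}(α_i − α_j))^{−1} mod 13.
  i = 1 (α = 9): (9−10)(9−6)(9−7)(9−8) = (−1)·3·2·1 = −6 ≡ 7, so v_1 = 7^{−1} = 2 (mod 13).
  i = 2 (α = 10): (10−9)(10−6)(10−7)(10−8) = 1·4·3·2 = 24 ≡ 11, so v_2 = 11^{−1} = 6 (mod 13).
  i = 3 (α = 6): (6−9)(6−10)(6−7)(6−8) = (−3)·(−4)·(−1)·(−2) = 24 ≡ 11, so v_3 = 11^{−1} = 6 (mod 13).
  i = 4 (α = 7): (7−9)(7−10)(7−6)(7−8) = (−2)·(−3)·1·(−1) = −6 ≡ 7, so v_4 = 7^{−1} = 2 (mod 13).
  i = 5 (α = 8): (8−9)(8−10)(8−6)(8−7) = (−1)·(−2)·2·1 = 4 ≡ 4, so v_5 = 4^{−1} = 10 (mod 13).
  v = [2, 6, 6, 2, 10].
Step 2: syndromes of r = [7, 8, 4, 5, 8] (all sums mod 13).
  S_0 = Σ v_i r_i = 2·7 + 6·8 + 6·4 + 2·5 + 10·8 = 176 ≡ 7.
  S_1 = Σ v_i α_i r_i = 2·9·7 + 6·10·8 + 6·6·4 + 2·7·5 + 10·8·8 = 1460 ≡ 4.
  α_i^2 mod 13 = [3, 9, 10, 10, 12].
  S_2 = Σ v_i α_i^2 r_i = 2·3·7 + 6·9·8 + 6·10·4 + 2·10·5 + 10·12·8 = 1774 ≡ 6.
  S = (7, 4, 6) ≠ 0, so r is not a codeword (an error is present).
Step 3: locate the error. For a single error e at position i, S_ℓ = v_i·e·α_i^ℓ, so α_err = S_1/S_0.
  S_0^{−1} = 7^{−1} = 2 (mod 13), so α_err = 4·2 = 8 ≡ 8 = α_5. Error position i = 5.
  Consistency check: S_2/S_1 = 6·10 = 60 ≡ 8 = α_err ✓ (single-error assumption holds).
Step 4: error magnitude e = S_0/v_5 = S_0·∏_{j≠5}(α_5 − α_j) = 7·4 = 28 ≡ 2 (mod 13).
Step 5: correct position 5: c_5 = r_5 − e = 8 − 2 ≡ 6 (mod 13). Hence c = [7, 8, 4, 5, 6].
  Check: interpolating c through the α_i gives m(x) = 11 + 1·x (degree < 2) with m(α_i) = c_i for every i, so c is indeed a codeword.


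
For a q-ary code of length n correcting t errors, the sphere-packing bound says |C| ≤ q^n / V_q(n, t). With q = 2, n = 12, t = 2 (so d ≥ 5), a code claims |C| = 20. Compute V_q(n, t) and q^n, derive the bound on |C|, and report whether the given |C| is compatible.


V_q(n, t) = 79, q^n = 4096, Hamming bound = 51, |C| = 20 ≤ bound (satisfied).

Step 1: Compute V_q(n, t) = Σ_{j=0}^2 C(n, j) (q−1)^j.
  j = 0: C(12,0)·(1)^0 = 1·1 = 1.
  j = 1: C(12,1)·(1)^1 = 12·1 = 12.
  j = 2: C(12,2)·(1)^2 = 66·1 = 66.
  V_q(n, t) = 1 + 12 + 66 = 79.
Step 2: q^n = 2^12 = 4096.
Step 3: Hamming bound ⌊q^n / V_q(n,t)⌋ = ⌊4096/79⌋ = 51.
Step 4: Compare |C| = 20 to 51: satisfied.
The claimed |C| lies below the Hamming bound.


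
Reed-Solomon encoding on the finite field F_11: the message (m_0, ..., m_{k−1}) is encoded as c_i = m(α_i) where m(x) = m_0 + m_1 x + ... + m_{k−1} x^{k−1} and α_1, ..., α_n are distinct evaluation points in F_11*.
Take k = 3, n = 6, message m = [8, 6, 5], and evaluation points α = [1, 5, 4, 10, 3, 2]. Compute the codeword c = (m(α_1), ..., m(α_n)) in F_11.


c = [8, 9, 2, 7, 5, 7]

Message polynomial: m(x) = 8 + 6·x + 5·x^2 (mod 11).
For each evaluation point α_i, compute m(α_i) mod 11:
  α_1 = 1: Horner steps 5 → 0 → 8, so m(1) = 8.
  α_2 = 5: Horner steps 5 → 9 → 9, so m(5) = 9.
  α_3 = 4: Horner steps 5 → 4 → 2, so m(4) = 2.
  α_4 = 10: Horner steps 5 → 1 → 7, so m(10) = 7.
  α_5 = 3: Horner steps 5 → 10 → 5, so m(3) = 5.
  α_6 = 2: Horner steps 5 → 5 → 7, so m(2) = 7.
Codeword c = [8, 9, 2, 7, 5, 7] ∈ F_11^6.


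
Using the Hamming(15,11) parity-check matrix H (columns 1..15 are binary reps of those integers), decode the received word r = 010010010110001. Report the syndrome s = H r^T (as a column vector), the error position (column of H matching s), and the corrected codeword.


s = (0, 0, 0, 1)^T, error position = 1, corrected codeword c = 110010010110001

Compute s = H r^T mod 2 one row at a time:
  s_1 = 1 + 0 + 1 + 1 + 0 + 0 + 0 + 1 = 4 ≡ 0 (mod 2).
  s_2 = 0 + 1 + 0 + 0 + 0 + 0 + 0 + 1 = 2 ≡ 0 (mod 2).
  s_3 = 1 + 0 + 0 + 0 + 1 + 1 + 0 + 1 = 4 ≡ 0 (mod 2).
  s_4 = 0 + 0 + 1 + 0 + 0 + 1 + 0 + 1 = 3 ≡ 1 (mod 2).
s = (0, 0, 0, 1)^T — this equals column 1 of H (binary 0001), so error is at position 1.
Correct: flip bit 1 of r = 010010010110001 to get c = 110010010110001.


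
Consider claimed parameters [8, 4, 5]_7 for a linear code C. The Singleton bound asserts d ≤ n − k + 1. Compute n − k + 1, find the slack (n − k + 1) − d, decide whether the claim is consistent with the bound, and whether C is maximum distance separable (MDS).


Singleton RHS = n − k + 1 = 5, slack = 0, bound satisfied, MDS.

Singleton bound: d ≤ n − k + 1.
Here n = 8, k = 4, so n − k + 1 = 5.
Given d = 5, check d ≤ 5: YES.
Slack = (n − k + 1) − d = 0.
The code is MDS (slack = 0).
Description: the claimed parameters are [8, 4, 5]_7; such a code would be MDS (meets Singleton bound).


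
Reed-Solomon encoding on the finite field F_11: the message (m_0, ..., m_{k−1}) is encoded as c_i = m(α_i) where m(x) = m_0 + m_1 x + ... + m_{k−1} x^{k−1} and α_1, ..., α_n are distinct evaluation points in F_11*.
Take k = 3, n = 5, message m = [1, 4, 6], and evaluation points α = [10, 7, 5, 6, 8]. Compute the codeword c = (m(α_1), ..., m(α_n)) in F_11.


c = [3, 4, 6, 10, 10]

Message polynomial: m(x) = 1 + 4·x + 6·x^2 (mod 11).
For each evaluation point α_i, compute m(α_i) mod 11:
  α_1 = 10: Horner steps 6 → 9 → 3, so m(10) = 3.
  α_2 = 7: Horner steps 6 → 2 → 4, so m(7) = 4.
  α_3 = 5: Horner steps 6 → 1 → 6, so m(5) = 6.
  α_4 = 6: Horner steps 6 → 7 → 10, so m(6) = 10.
  α_5 = 8: Horner steps 6 → 8 → 10, so m(8) = 10.
Codeword c = [3, 4, 6, 10, 10] ∈ F_11^5.


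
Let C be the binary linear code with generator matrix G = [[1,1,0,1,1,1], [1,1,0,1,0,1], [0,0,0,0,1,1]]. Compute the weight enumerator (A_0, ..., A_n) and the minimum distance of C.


Weight distribution: A_0 = 1, A_1 = 2, A_2 = 1, A_3 = 1, A_4 = 2, A_5 = 1. Minimum distance d = 1.

Enumerate all 2^3 = 8 messages m ∈ F_2^3.
For each, compute codeword c = mG in F_2^6, then tally its weight.
  m = 000 → c = 000000, weight = 0.
  m = 100 → c = 110111, weight = 5.
  m = 010 → c = 110101, weight = 4.
  m = 110 → c = 000010, weight = 1.
  m = 001 → c = 000011, weight = 2.
  m = 101 → c = 110100, weight = 3.
  m = 011 → c = 110110, weight = 4.
  m = 111 → c = 000001, weight = 1.
Tally weights:
  weight 0: 1 codewords.
  weight 1: 2 codewords.
  weight 2: 1 codewords.
  weight 3: 1 codewords.
  weight 4: 2 codewords.
  weight 5: 1 codewords.
Minimum distance d = smallest w > 0 with A_w > 0 = 1.
Sanity: Σ A_w = 8 = 2^3 = 8 ✓.


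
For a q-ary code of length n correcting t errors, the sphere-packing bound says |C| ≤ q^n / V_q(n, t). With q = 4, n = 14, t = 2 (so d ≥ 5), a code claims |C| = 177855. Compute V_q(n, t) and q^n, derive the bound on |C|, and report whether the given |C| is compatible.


V_q(n, t) = 862, q^n = 268435456, Hamming bound = 311410, |C| = 177855 ≤ bound (satisfied).

Step 1: Compute V_q(n, t) = Σ_{j=0}^2 C(n, j) (q−1)^j.
  j = 0: C(14,0)·(3)^0 = 1·1 = 1.
  j = 1: C(14,1)·(3)^1 = 14·3 = 42.
  j = 2: C(14,2)·(3)^2 = 91·9 = 819.
  V_q(n, t) = 1 + 42 + 819 = 862.
Step 2: q^n = 4^14 = 268435456.
Step 3: Hamming bound ⌊q^n / V_q(n,t)⌋ = ⌊268435456/862⌋ = 311410.
Step 4: Compare |C| = 177855 to 311410: satisfied.
The claimed |C| lies below the Hamming bound.


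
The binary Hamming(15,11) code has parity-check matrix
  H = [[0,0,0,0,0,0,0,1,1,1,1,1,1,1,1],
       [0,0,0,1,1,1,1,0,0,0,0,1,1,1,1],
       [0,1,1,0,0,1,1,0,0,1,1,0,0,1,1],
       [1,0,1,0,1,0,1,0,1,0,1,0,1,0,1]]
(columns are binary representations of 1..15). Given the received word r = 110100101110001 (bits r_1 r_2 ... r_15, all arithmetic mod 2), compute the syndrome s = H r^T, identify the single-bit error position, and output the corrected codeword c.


s = (0, 1, 1, 1)^T, error position = 7, corrected codeword c = 110100001110001

Compute s = H r^T mod 2 one row at a time:
  s_1 = 0 + 1 + 1 + 1 + 0 + 0 + 0 + 1 = 4 ≡ 0 (mod 2).
  s_2 = 1 + 0 + 0 + 1 + 0 + 0 + 0 + 1 = 3 ≡ 1 (mod 2).
  s_3 = 1 + 0 + 0 + 1 + 1 + 1 + 0 + 1 = 5 ≡ 1 (mod 2).
  s_4 = 1 + 0 + 0 + 1 + 1 + 1 + 0 + 1 = 5 ≡ 1 (mod 2).
s = (0, 1, 1, 1)^T — this equals column 7 of H (binary 0111), so error is at position 7.
Correct: flip bit 7 of r = 110100101110001 to get c = 110100001110001.


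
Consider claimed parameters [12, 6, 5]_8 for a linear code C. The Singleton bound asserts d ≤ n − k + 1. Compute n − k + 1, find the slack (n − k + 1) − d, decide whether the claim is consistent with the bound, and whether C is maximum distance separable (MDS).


Singleton RHS = n − k + 1 = 7, slack = 2, bound satisfied, not MDS.

Singleton bound: d ≤ n − k + 1.
Here n = 12, k = 6, so n − k + 1 = 7.
Given d = 5, check d ≤ 7: YES.
Slack = (n − k + 1) − d = 2.
The code is NOT MDS (slack = 2 > 0).
Description: the claimed parameters are [12, 6, 5]_8; such a code would be non-MDS.


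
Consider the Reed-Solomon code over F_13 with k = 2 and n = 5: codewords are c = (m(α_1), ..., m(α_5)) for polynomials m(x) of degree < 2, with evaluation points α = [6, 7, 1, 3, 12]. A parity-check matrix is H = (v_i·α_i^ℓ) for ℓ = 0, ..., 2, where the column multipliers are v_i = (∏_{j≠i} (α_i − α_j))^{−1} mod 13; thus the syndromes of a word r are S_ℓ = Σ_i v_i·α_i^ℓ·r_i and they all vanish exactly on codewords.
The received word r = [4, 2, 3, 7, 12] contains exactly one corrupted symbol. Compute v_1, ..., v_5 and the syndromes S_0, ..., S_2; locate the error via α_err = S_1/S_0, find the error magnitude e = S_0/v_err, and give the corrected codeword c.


S = (9, 2, 12), error at position 1, error magnitude e = 4, c = [0, 2, 3, 7, 12].

Step 1: column multipliers v_i = (∏_{j≠i}(α_i − α_j))^{−1} mod 13.
  i = 1 (α = 6): (6−7)(6−1)(6−3)(6−12) = (−1)·5·3·(−6) = 90 ≡ 12, so v_1 = 12^{−1} = 12 (mod 13).
  i = 2 (α = 7): (7−6)(7−1)(7−3)(7−12) = 1·6·4·(−5) = −120 ≡ 10, so v_2 = 10^{−1} = 4 (mod 13).
  i = 3 (α = 1): (1−6)(1−7)(1−3)(1−12) = (−5)·(−6)·(−2)·(−11) = 660 ≡ 10, so v_3 = 10^{−1} = 4 (mod 13).
  i = 4 (α = 3): (3−6)(3−7)(3−1)(3−12) = (−3)·(−4)·2·(−9) = −216 ≡ 5, so v_4 = 5^{−1} = 8 (mod 13).
  i = 5 (α = 12): (12−6)(12−7)(12−1)(12−3) = 6·5·11·9 = 2970 ≡ 6, so v_5 = 6^{−1} = 11 (mod 13).
  v = [12, 4, 4, 8, 11].
Step 2: syndromes of r = [4, 2, 3, 7, 12] (all sums mod 13).
  S_0 = Σ v_i r_i = 12·4 + 4·2 + 4·3 + 8·7 + 11·12 = 256 ≡ 9.
  S_1 = Σ v_i α_i r_i = 12·6·4 + 4·7·2 + 4·1·3 + 8·3·7 + 11·12·12 = 2108 ≡ 2.
  α_i^2 mod 13 = [10, 10, 1, 9, 1].
  S_2 = Σ v_i α_i^2 r_i = 12·10·4 + 4·10·2 + 4·1·3 + 8·9·7 + 11·1·12 = 1208 ≡ 12.
  S = (9, 2, 12) ≠ 0, so r is not a codeword (an error is present).
Step 3: locate the error. For a single error e at position i, S_ℓ = v_i·e·α_i^ℓ, so α_err = S_1/S_0.
  S_0^{−1} = 9^{−1} = 3 (mod 13), so α_err = 2·3 = 6 ≡ 6 = α_1. Error position i = 1.
  Consistency check: S_2/S_1 = 12·7 = 84 ≡ 6 = α_err ✓ (single-error assumption holds).
Step 4: error magnitude e = S_0/v_1 = S_0·∏_{j≠1}(α_1 − α_j) = 9·12 = 108 ≡ 4 (mod 13).
Step 5: correct position 1: c_1 = r_1 − e = 4 − 4 ≡ 0 (mod 13). Hence c = [0, 2, 3, 7, 12].
  Check: interpolating c through the α_i gives m(x) = 1 + 2·x (degree < 2) with m(α_i) = c_i for every i, so c is indeed a codeword.


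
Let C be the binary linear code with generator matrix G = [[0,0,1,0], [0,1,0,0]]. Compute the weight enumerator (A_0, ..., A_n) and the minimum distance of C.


Weight distribution: A_0 = 1, A_1 = 2, A_2 = 1. Minimum distance d = 1.

Enumerate all 2^2 = 4 messages m ∈ F_2^2.
For each, compute codeword c = mG in F_2^4, then tally its weight.
  m = 00 → c = 0000, weight = 0.
  m = 10 → c = 0010, weight = 1.
  m = 01 → c = 0100, weight = 1.
  m = 11 → c = 0110, weight = 2.
Tally weights:
  weight 0: 1 codewords.
  weight 1: 2 codewords.
  weight 2: 1 codewords.
Minimum distance d = smallest w > 0 with A_w > 0 = 1.
Sanity: Σ A_w = 4 = 2^2 = 4 ✓.


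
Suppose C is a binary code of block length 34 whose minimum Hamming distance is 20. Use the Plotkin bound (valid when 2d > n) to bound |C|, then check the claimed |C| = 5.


Plotkin bound M ≤ 6; given |C| = 5 ≤ bound (satisfied).

Check applicability: 2d = 40, n = 34.
2d − n = 6 > 0, so Plotkin applies.
Compute d/(2d−n) = 20/6 ≈ 3.3333.
⌊d/(2d−n)⌋ = 3.
Plotkin bound: M ≤ 2·3 = 6.
Given |C| = 5, check: satisfied.
This |C| is below the Plotkin bound.


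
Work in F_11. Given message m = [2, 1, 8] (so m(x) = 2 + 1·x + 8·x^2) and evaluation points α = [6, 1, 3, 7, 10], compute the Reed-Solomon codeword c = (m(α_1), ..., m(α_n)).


c = [10, 0, 0, 5, 9]

Message polynomial: m(x) = 2 + 1·x + 8·x^2 (mod 11).
For each evaluation point α_i, compute m(α_i) mod 11:
  α_1 = 6: Horner steps 8 → 5 → 10, so m(6) = 10.
  α_2 = 1: Horner steps 8 → 9 → 0, so m(1) = 0.
  α_3 = 3: Horner steps 8 → 3 → 0, so m(3) = 0.
  α_4 = 7: Horner steps 8 → 2 → 5, so m(7) = 5.
  α_5 = 10: Horner steps 8 → 4 → 9, so m(10) = 9.
Codeword c = [10, 0, 0, 5, 9] ∈ F_11^5.


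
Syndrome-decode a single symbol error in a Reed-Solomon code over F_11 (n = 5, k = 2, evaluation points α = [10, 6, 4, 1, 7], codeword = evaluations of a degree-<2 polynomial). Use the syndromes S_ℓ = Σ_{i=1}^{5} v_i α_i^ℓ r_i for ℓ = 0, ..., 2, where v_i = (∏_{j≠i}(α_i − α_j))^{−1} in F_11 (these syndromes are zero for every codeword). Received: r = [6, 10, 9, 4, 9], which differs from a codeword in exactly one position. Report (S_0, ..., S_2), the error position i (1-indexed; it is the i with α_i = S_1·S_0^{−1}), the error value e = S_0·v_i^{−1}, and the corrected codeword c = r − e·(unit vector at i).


S = (4, 5, 9), error at position 3, error magnitude e = 8, c = [6, 10, 1, 4, 9].

Step 1: column multipliers v_i = (∏_{j≠i}(α_i − α_j))^{−1} mod 11.
  i = 1 (α = 10): (10−6)(10−4)(10−1)(10−7) = 4·6·9·3 = 648 ≡ 10, so v_1 = 10^{−1} = 10 (mod 11).
  i = 2 (α = 6): (6−10)(6−4)(6−1)(6−7) = (−4)·2·5·(−1) = 40 ≡ 7, so v_2 = 7^{−1} = 8 (mod 11).
  i = 3 (α = 4): (4−10)(4−6)(4−1)(4−7) = (−6)·(−2)·3·(−3) = −108 ≡ 2, so v_3 = 2^{−1} = 6 (mod 11).
  i = 4 (α = 1): (1−10)(1−6)(1−4)(1−7) = (−9)·(−5)·(−3)·(−6) = 810 ≡ 7, so v_4 = 7^{−1} = 8 (mod 11).
  i = 5 (α = 7): (7−10)(7−6)(7−4)(7−1) = (−3)·1·3·6 = −54 ≡ 1, so v_5 = 1^{−1} = 1 (mod 11).
  v = [10, 8, 6, 8, 1].
Step 2: syndromes of r = [6, 10, 9, 4, 9] (all sums mod 11).
  S_0 = Σ v_i r_i = 10·6 + 8·10 + 6·9 + 8·4 + 1·9 = 235 ≡ 4.
  S_1 = Σ v_i α_i r_i = 10·10·6 + 8·6·10 + 6·4·9 + 8·1·4 + 1·7·9 = 1391 ≡ 5.
  α_i^2 mod 11 = [1, 3, 5, 1, 5].
  S_2 = Σ v_i α_i^2 r_i = 10·1·6 + 8·3·10 + 6·5·9 + 8·1·4 + 1·5·9 = 647 ≡ 9.
  S = (4, 5, 9) ≠ 0, so r is not a codeword (an error is present).
Step 3: locate the error. For a single error e at position i, S_ℓ = v_i·e·α_i^ℓ, so α_err = S_1/S_0.
  S_0^{−1} = 4^{−1} = 3 (mod 11), so α_err = 5·3 = 15 ≡ 4 = α_3. Error position i = 3.
  Consistency check: S_2/S_1 = 9·9 = 81 ≡ 4 = α_err ✓ (single-error assumption holds).
Step 4: error magnitude e = S_0/v_3 = S_0·∏_{j≠3}(α_3 − α_j) = 4·2 = 8 ≡ 8 (mod 11).
Step 5: correct position 3: c_3 = r_3 − e = 9 − 8 ≡ 1 (mod 11). Hence c = [6, 10, 1, 4, 9].
  Check: interpolating c through the α_i gives m(x) = 5 + 10·x (degree < 2) with m(α_i) = c_i for every i, so c is indeed a codeword.


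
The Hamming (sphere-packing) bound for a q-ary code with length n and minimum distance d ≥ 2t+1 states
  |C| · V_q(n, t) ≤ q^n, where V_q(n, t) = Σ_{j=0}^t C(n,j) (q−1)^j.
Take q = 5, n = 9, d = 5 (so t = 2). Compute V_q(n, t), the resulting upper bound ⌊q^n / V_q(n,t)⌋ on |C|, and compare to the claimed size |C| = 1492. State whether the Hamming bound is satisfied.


V_q(n, t) = 613, q^n = 1953125, Hamming bound = 3186, |C| = 1492 ≤ bound (satisfied).

Step 1: Compute V_q(n, t) = Σ_{j=0}^2 C(n, j) (q−1)^j.
  j = 0: C(9,0)·(4)^0 = 1·1 = 1.
  j = 1: C(9,1)·(4)^1 = 9·4 = 36.
  j = 2: C(9,2)·(4)^2 = 36·16 = 576.
  V_q(n, t) = 1 + 36 + 576 = 613.
Step 2: q^n = 5^9 = 1953125.
Step 3: Hamming bound ⌊q^n / V_q(n,t)⌋ = ⌊1953125/613⌋ = 3186.
Step 4: Compare |C| = 1492 to 3186: satisfied.
The claimed |C| lies below the Hamming bound.


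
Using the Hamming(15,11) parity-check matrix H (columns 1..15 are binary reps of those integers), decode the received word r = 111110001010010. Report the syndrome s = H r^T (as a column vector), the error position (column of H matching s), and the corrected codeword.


s = (1, 1, 0, 1)^T, error position = 13, corrected codeword c = 111110001010110

Compute s = H r^T mod 2 one row at a time:
  s_1 = 0 + 1 + 0 + 1 + 0 + 0 + 1 + 0 = 3 ≡ 1 (mod 2).
  s_2 = 1 + 1 + 0 + 0 + 0 + 0 + 1 + 0 = 3 ≡ 1 (mod 2).
  s_3 = 1 + 1 + 0 + 0 + 0 + 1 + 1 + 0 = 4 ≡ 0 (mod 2).
  s_4 = 1 + 1 + 1 + 0 + 1 + 1 + 0 + 0 = 5 ≡ 1 (mod 2).
s = (1, 1, 0, 1)^T — this equals column 13 of H (binary 1101), so error is at position 13.
Correct: flip bit 13 of r = 111110001010010 to get c = 111110001010110.


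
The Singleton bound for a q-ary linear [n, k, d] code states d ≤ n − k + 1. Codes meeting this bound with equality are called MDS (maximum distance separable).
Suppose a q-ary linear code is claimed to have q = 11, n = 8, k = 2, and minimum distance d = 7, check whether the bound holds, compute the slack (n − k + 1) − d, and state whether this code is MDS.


Singleton RHS = n − k + 1 = 7, slack = 0, bound satisfied, MDS.

Singleton bound: d ≤ n − k + 1.
Here n = 8, k = 2, so n − k + 1 = 7.
Given d = 7, check d ≤ 7: YES.
Slack = (n − k + 1) − d = 0.
The code is MDS (slack = 0).
Description: the claimed parameters are [8, 2, 7]_11; such a code would be MDS (meets Singleton bound).


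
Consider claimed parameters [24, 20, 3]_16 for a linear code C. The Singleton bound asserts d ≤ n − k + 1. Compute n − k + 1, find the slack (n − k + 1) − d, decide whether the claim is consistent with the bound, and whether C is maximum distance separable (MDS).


Singleton RHS = n − k + 1 = 5, slack = 2, bound satisfied, not MDS.

Singleton bound: d ≤ n − k + 1.
Here n = 24, k = 20, so n − k + 1 = 5.
Given d = 3, check d ≤ 5: YES.
Slack = (n − k + 1) − d = 2.
The code is NOT MDS (slack = 2 > 0).
Description: the claimed parameters are [24, 20, 3]_16; such a code would be non-MDS.


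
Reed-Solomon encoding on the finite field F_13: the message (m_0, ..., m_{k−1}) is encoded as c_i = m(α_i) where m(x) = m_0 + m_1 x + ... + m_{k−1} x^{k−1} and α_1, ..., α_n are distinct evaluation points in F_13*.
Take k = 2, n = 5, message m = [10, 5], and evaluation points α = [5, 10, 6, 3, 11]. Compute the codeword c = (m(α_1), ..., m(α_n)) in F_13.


c = [9, 8, 1, 12, 0]

Message polynomial: m(x) = 10 + 5·x (mod 13).
For each evaluation point α_i, compute m(α_i) mod 13:
  α_1 = 5: Horner steps 5 → 9, so m(5) = 9.
  α_2 = 10: Horner steps 5 → 8, so m(10) = 8.
  α_3 = 6: Horner steps 5 → 1, so m(6) = 1.
  α_4 = 3: Horner steps 5 → 12, so m(3) = 12.
  α_5 = 11: Horner steps 5 → 0, so m(11) = 0.
Codeword c = [9, 8, 1, 12, 0] ∈ F_13^5.


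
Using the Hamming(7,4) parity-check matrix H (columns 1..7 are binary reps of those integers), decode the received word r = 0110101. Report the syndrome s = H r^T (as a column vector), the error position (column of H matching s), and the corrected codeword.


s = (0, 1, 1)^T, error position = 3, corrected codeword c = 0100101

Compute s = H r^T mod 2 one row at a time:
  s_1 = 0 + 1 + 0 + 1 = 2 ≡ 0 (mod 2).
  s_2 = 1 + 1 + 0 + 1 = 3 ≡ 1 (mod 2).
  s_3 = 0 + 1 + 1 + 1 = 3 ≡ 1 (mod 2).
s = (0, 1, 1)^T — this equals column 3 of H (binary 011), so error is at position 3.
Correct: flip bit 3 of r = 0110101 to get c = 0100101.


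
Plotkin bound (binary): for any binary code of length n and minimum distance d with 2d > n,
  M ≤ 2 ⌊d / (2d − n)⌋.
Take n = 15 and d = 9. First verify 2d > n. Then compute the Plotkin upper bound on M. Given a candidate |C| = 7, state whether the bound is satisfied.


Plotkin bound M ≤ 6; given |C| = 7 > bound (violated).

Check applicability: 2d = 18, n = 15.
2d − n = 3 > 0, so Plotkin applies.
Compute d/(2d−n) = 9/3 ≈ 3.0000.
⌊d/(2d−n)⌋ = 3.
Plotkin bound: M ≤ 2·3 = 6.
Given |C| = 7, check: VIOLATED.
This |C| is above the Plotkin bound, so no binary code with n = 15, d = 9 and 7 codewords exists.


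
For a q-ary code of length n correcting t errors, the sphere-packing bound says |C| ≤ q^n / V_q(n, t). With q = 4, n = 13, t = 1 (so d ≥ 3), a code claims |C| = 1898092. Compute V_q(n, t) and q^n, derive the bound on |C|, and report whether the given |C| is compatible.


V_q(n, t) = 40, q^n = 67108864, Hamming bound = 1677721, |C| = 1898092 > bound (violated).

Step 1: Compute V_q(n, t) = Σ_{j=0}^1 C(n, j) (q−1)^j.
  j = 0: C(13,0)·(3)^0 = 1·1 = 1.
  j = 1: C(13,1)·(3)^1 = 13·3 = 39.
  V_q(n, t) = 1 + 39 = 40.
Step 2: q^n = 4^13 = 67108864.
Step 3: Hamming bound ⌊q^n / V_q(n,t)⌋ = ⌊67108864/40⌋ = 1677721.
Step 4: Compare |C| = 1898092 to 1677721: violated.
The claimed |C| lies above the Hamming bound, so no 4-ary code of length 13 with d ≥ 3 can have 1898092 codewords.


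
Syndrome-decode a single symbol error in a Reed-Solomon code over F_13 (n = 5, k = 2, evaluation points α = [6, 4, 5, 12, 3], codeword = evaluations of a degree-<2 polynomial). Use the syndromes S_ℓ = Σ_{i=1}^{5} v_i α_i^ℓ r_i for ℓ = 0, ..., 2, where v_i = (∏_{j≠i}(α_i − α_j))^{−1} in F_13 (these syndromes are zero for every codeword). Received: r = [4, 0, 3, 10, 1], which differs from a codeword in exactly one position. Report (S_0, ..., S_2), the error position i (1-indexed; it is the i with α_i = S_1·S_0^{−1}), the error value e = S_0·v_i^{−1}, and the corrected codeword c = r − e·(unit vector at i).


S = (5, 7, 2), error at position 2, error magnitude e = 11, c = [4, 2, 3, 10, 1].

Step 1: column multipliers v_i = (∏_{j≠i}(α_i − α_j))^{−1} mod 13.
  i = 1 (α = 6): (6−4)(6−5)(6−12)(6−3) = 2·1·(−6)·3 = −36 ≡ 3, so v_1 = 3^{−1} = 9 (mod 13).
  i = 2 (α = 4): (4−6)(4−5)(4−12)(4−3) = (−2)·(−1)·(−8)·1 = −16 ≡ 10, so v_2 = 10^{−1} = 4 (mod 13).
  i = 3 (α = 5): (5−6)(5−4)(5−12)(5−3) = (−1)·1·(−7)·2 = 14 ≡ 1, so v_3 = 1^{−1} = 1 (mod 13).
  i = 4 (α = 12): (12−6)(12−4)(12−5)(12−3) = 6·8·7·9 = 3024 ≡ 8, so v_4 = 8^{−1} = 5 (mod 13).
  i = 5 (α = 3): (3−6)(3−4)(3−5)(3−12) = (−3)·(−1)·(−2)·(−9) = 54 ≡ 2, so v_5 = 2^{−1} = 7 (mod 13).
  v = [9, 4, 1, 5, 7].
Step 2: syndromes of r = [4, 0, 3, 10, 1] (all sums mod 13).
  S_0 = Σ v_i r_i = 9·4 + 4·0 + 1·3 + 5·10 + 7·1 = 96 ≡ 5.
  S_1 = Σ v_i α_i r_i = 9·6·4 + 4·4·0 + 1·5·3 + 5·12·10 + 7·3·1 = 852 ≡ 7.
  α_i^2 mod 13 = [10, 3, 12, 1, 9].
  S_2 = Σ v_i α_i^2 r_i = 9·10·4 + 4·3·0 + 1·12·3 + 5·1·10 + 7·9·1 = 509 ≡ 2.
  S = (5, 7, 2) ≠ 0, so r is not a codeword (an error is present).
Step 3: locate the error. For a single error e at position i, S_ℓ = v_i·e·α_i^ℓ, so α_err = S_1/S_0.
  S_0^{−1} = 5^{−1} = 8 (mod 13), so α_err = 7·8 = 56 ≡ 4 = α_2. Error position i = 2.
  Consistency check: S_2/S_1 = 2·2 = 4 ≡ 4 = α_err ✓ (single-error assumption holds).
Step 4: error magnitude e = S_0/v_2 = S_0·∏_{j≠2}(α_2 − α_j) = 5·10 = 50 ≡ 11 (mod 13).
Step 5: correct position 2: c_2 = r_2 − e = 0 − 11 ≡ 2 (mod 13). Hence c = [4, 2, 3, 10, 1].
  Check: interpolating c through the α_i gives m(x) = 11 + 1·x (degree < 2) with m(α_i) = c_i for every i, so c is indeed a codeword.


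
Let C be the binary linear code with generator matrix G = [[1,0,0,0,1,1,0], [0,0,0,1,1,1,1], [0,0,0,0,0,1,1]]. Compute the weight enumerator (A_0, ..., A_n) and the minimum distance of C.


Weight distribution: A_0 = 1, A_2 = 2, A_3 = 4, A_4 = 1. Minimum distance d = 2.

Enumerate all 2^3 = 8 messages m ∈ F_2^3.
For each, compute codeword c = mG in F_2^7, then tally its weight.
  m = 000 → c = 0000000, weight = 0.
  m = 100 → c = 1000110, weight = 3.
  m = 010 → c = 0001111, weight = 4.
  m = 110 → c = 1001001, weight = 3.
  m = 001 → c = 0000011, weight = 2.
  m = 101 → c = 1000101, weight = 3.
  m = 011 → c = 0001100, weight = 2.
  m = 111 → c = 1001010, weight = 3.
Tally weights:
  weight 0: 1 codewords.
  weight 2: 2 codewords.
  weight 3: 4 codewords.
  weight 4: 1 codewords.
Minimum distance d = smallest w > 0 with A_w > 0 = 2.
Sanity: Σ A_w = 8 = 2^3 = 8 ✓.


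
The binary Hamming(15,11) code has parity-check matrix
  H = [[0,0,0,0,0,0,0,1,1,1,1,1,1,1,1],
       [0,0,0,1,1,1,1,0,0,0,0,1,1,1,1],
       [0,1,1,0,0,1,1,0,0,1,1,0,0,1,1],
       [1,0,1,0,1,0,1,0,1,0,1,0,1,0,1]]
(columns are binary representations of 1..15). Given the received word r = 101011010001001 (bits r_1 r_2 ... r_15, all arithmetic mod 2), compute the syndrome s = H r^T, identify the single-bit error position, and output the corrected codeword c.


s = (1, 0, 1, 0)^T, error position = 10, corrected codeword c = 101011010101001

Compute s = H r^T mod 2 one row at a time:
  s_1 = 1 + 0 + 0 + 0 + 1 + 0 + 0 + 1 = 3 ≡ 1 (mod 2).
  s_2 = 0 + 1 + 1 + 0 + 1 + 0 + 0 + 1 = 4 ≡ 0 (mod 2).
  s_3 = 0 + 1 + 1 + 0 + 0 + 0 + 0 + 1 = 3 ≡ 1 (mod 2).
  s_4 = 1 + 1 + 1 + 0 + 0 + 0 + 0 + 1 = 4 ≡ 0 (mod 2).
s = (1, 0, 1, 0)^T — this equals column 10 of H (binary 1010), so error is at position 10.
Correct: flip bit 10 of r = 101011010001001 to get c = 101011010101001.


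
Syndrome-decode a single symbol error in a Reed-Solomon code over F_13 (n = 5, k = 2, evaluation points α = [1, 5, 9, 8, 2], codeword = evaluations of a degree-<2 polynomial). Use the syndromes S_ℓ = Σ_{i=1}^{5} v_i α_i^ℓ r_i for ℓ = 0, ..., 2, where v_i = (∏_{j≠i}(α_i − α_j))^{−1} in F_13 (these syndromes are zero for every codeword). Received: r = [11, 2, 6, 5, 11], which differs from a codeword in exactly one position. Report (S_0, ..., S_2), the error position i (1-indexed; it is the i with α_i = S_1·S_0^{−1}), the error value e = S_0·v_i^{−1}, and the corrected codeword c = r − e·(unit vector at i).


S = (3, 6, 12), error at position 5, error magnitude e = 12, c = [11, 2, 6, 5, 12].

Step 1: column multipliers v_i = (∏_{j≠i}(α_i − α_j))^{−1} mod 13.
  i = 1 (α = 1): (1−5)(1−9)(1−8)(1−2) = (−4)·(−8)·(−7)·(−1) = 224 ≡ 3, so v_1 = 3^{−1} = 9 (mod 13).
  i = 2 (α = 5): (5−1)(5−9)(5−8)(5−2) = 4·(−4)·(−3)·3 = 144 ≡ 1, so v_2 = 1^{−1} = 1 (mod 13).
  i = 3 (α = 9): (9−1)(9−5)(9−8)(9−2) = 8·4·1·7 = 224 ≡ 3, so v_3 = 3^{−1} = 9 (mod 13).
  i = 4 (α = 8): (8−1)(8−5)(8−9)(8−2) = 7·3·(−1)·6 = −126 ≡ 4, so v_4 = 4^{−1} = 10 (mod 13).
  i = 5 (α = 2): (2−1)(2−5)(2−9)(2−8) = 1·(−3)·(−7)·(−6) = −126 ≡ 4, so v_5 = 4^{−1} = 10 (mod 13).
  v = [9, 1, 9, 10, 10].
Step 2: syndromes of r = [11, 2, 6, 5, 11] (all sums mod 13).
  S_0 = Σ v_i r_i = 9·11 + 1·2 + 9·6 + 10·5 + 10·11 = 315 ≡ 3.
  S_1 = Σ v_i α_i r_i = 9·1·11 + 1·5·2 + 9·9·6 + 10·8·5 + 10·2·11 = 1215 ≡ 6.
  α_i^2 mod 13 = [1, 12, 3, 12, 4].
  S_2 = Σ v_i α_i^2 r_i = 9·1·11 + 1·12·2 + 9·3·6 + 10·12·5 + 10·4·11 = 1325 ≡ 12.
  S = (3, 6, 12) ≠ 0, so r is not a codeword (an error is present).
Step 3: locate the error. For a single error e at position i, S_ℓ = v_i·e·α_i^ℓ, so α_err = S_1/S_0.
  S_0^{−1} = 3^{−1} = 9 (mod 13), so α_err = 6·9 = 54 ≡ 2 = α_5. Error position i = 5.
  Consistency check: S_2/S_1 = 12·11 = 132 ≡ 2 = α_err ✓ (single-error assumption holds).
Step 4: error magnitude e = S_0/v_5 = S_0·∏_{j≠5}(α_5 − α_j) = 3·4 = 12 ≡ 12 (mod 13).
Step 5: correct position 5: c_5 = r_5 − e = 11 − 12 ≡ 12 (mod 13). Hence c = [11, 2, 6, 5, 12].
  Check: interpolating c through the α_i gives m(x) = 10 + 1·x (degree < 2) with m(α_i) = c_i for every i, so c is indeed a codeword.


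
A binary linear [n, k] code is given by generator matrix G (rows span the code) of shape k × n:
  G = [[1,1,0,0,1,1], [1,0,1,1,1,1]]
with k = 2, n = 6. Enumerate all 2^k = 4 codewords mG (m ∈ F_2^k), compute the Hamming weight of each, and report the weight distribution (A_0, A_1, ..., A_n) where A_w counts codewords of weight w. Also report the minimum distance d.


Weight distribution: A_0 = 1, A_3 = 1, A_4 = 1, A_5 = 1. Minimum distance d = 3.

Enumerate all 2^2 = 4 messages m ∈ F_2^2.
For each, compute codeword c = mG in F_2^6, then tally its weight.
  m = 00 → c = 000000, weight = 0.
  m = 10 → c = 110011, weight = 4.
  m = 01 → c = 101111, weight = 5.
  m = 11 → c = 011100, weight = 3.
Tally weights:
  weight 0: 1 codewords.
  weight 3: 1 codewords.
  weight 4: 1 codewords.
  weight 5: 1 codewords.
Minimum distance d = smallest w > 0 with A_w > 0 = 3.
Sanity: Σ A_w = 4 = 2^2 = 4 ✓.
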